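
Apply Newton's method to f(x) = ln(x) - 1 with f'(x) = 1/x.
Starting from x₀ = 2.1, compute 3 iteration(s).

f(x) = ln(x) - 1
f'(x) = 1/x
x₀ = 2.1

Newton-Raphson formula: x_{n+1} = x_n - f(x_n)/f'(x_n)

Iteration 1:
  f(2.100000) = -0.258063
  f'(2.100000) = 0.476190
  x_1 = 2.100000 - (-0.258063)/0.476190 = 2.641932
Iteration 2:
  f(2.641932) = -0.028490
  f'(2.641932) = 0.378511
  x_2 = 2.641932 - (-0.028490)/0.378511 = 2.717199
Iteration 3:
  f(2.717199) = -0.000398
  f'(2.717199) = 0.368026
  x_3 = 2.717199 - (-0.000398)/0.368026 = 2.718282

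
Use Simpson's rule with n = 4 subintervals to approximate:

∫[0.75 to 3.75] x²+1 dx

f(x) = x²+1
a = 0.75, b = 3.75, n = 4
h = (b - a)/n = 0.750000

Simpson's rule: (h/3)[f(x₀) + 4f(x₁) + 2f(x₂) + ... + f(xₙ)]

x_0 = 0.7500, f(x_0) = 1.562500, coefficient = 1
x_1 = 1.5000, f(x_1) = 3.250000, coefficient = 4
x_2 = 2.2500, f(x_2) = 6.062500, coefficient = 2
x_3 = 3.0000, f(x_3) = 10.000000, coefficient = 4
x_4 = 3.7500, f(x_4) = 15.062500, coefficient = 1

I ≈ (0.750000/3) × 81.750000 = 20.437500
Exact value: 20.437500
Error: 0.000000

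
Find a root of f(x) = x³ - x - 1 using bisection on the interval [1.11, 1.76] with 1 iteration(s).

f(x) = x³ - x - 1
Initial interval: [1.11, 1.76]

Iteration 1:
  c_1 = (1.110000 + 1.760000)/2 = 1.435000
  f(c_1) = f(1.435000) = 0.519988
  f(a) × f(c) < 0, new interval: [1.110000, 1.435000]

After 1 iteration(s), the approximation is c_1 = 1.435000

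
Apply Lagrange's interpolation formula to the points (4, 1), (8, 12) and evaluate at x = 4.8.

Lagrange interpolation formula:
P(x) = Σ yᵢ × Lᵢ(x)
where Lᵢ(x) = Π_{j≠i} (x - xⱼ)/(xᵢ - xⱼ)

L_0(4.8) = (4.8 - 8)/(4 - 8) = 0.800000
L_1(4.8) = (4.8 - 4)/(8 - 4) = 0.200000

P(4.8) = 1×L_0(4.8) + 12×L_1(4.8)
P(4.8) = 3.200000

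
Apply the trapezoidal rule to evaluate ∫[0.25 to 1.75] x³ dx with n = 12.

f(x) = x³
a = 0.25, b = 1.75, n = 12
h = (b - a)/n = 0.125000

Trapezoidal rule: (h/2)[f(x₀) + 2f(x₁) + 2f(x₂) + ... + f(xₙ)]

x_0 = 0.2500, f(x_0) = 0.015625, coefficient = 1
x_1 = 0.3750, f(x_1) = 0.052734, coefficient = 2
x_2 = 0.5000, f(x_2) = 0.125000, coefficient = 2
x_3 = 0.6250, f(x_3) = 0.244141, coefficient = 2
x_4 = 0.7500, f(x_4) = 0.421875, coefficient = 2
x_5 = 0.8750, f(x_5) = 0.669922, coefficient = 2
x_6 = 1.0000, f(x_6) = 1.000000, coefficient = 2
x_7 = 1.1250, f(x_7) = 1.423828, coefficient = 2
x_8 = 1.2500, f(x_8) = 1.953125, coefficient = 2
x_9 = 1.3750, f(x_9) = 2.599609, coefficient = 2
x_10 = 1.5000, f(x_10) = 3.375000, coefficient = 2
x_11 = 1.6250, f(x_11) = 4.291016, coefficient = 2
x_12 = 1.7500, f(x_12) = 5.359375, coefficient = 1

I ≈ (0.125000/2) × 37.687500 = 2.355469
Exact value: 2.343750
Error: 0.011719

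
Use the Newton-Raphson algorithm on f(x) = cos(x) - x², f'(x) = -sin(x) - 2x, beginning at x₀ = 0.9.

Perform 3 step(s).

f(x) = cos(x) - x²
f'(x) = -sin(x) - 2x
x₀ = 0.9

Newton-Raphson formula: x_{n+1} = x_n - f(x_n)/f'(x_n)

Iteration 1:
  f(0.900000) = -0.188390
  f'(0.900000) = -2.583327
  x_1 = 0.900000 - (-0.188390)/(-2.583327) = 0.827075
Iteration 2:
  f(0.827075) = -0.007021
  f'(0.827075) = -2.390103
  x_2 = 0.827075 - (-0.007021)/(-2.390103) = 0.824137
Iteration 3:
  f(0.824137) = -0.000012
  f'(0.824137) = -2.382236
  x_3 = 0.824137 - (-0.000012)/(-2.382236) = 0.824132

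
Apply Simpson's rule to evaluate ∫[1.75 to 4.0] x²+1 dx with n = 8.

f(x) = x²+1
a = 1.75, b = 4.0, n = 8
h = (b - a)/n = 0.281250

Simpson's rule: (h/3)[f(x₀) + 4f(x₁) + 2f(x₂) + ... + f(xₙ)]

x_0 = 1.7500, f(x_0) = 4.062500, coefficient = 1
x_1 = 2.0312, f(x_1) = 5.125977, coefficient = 4
x_2 = 2.3125, f(x_2) = 6.347656, coefficient = 2
x_3 = 2.5938, f(x_3) = 7.727539, coefficient = 4
x_4 = 2.8750, f(x_4) = 9.265625, coefficient = 2
x_5 = 3.1562, f(x_5) = 10.961914, coefficient = 4
x_6 = 3.4375, f(x_6) = 12.816406, coefficient = 2
x_7 = 3.7188, f(x_7) = 14.829102, coefficient = 4
x_8 = 4.0000, f(x_8) = 17.000000, coefficient = 1

I ≈ (0.281250/3) × 232.500000 = 21.796875
Exact value: 21.796875
Error: 0.000000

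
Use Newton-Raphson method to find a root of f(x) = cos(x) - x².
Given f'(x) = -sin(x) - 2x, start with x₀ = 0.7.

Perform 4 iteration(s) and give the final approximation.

f(x) = cos(x) - x²
f'(x) = -sin(x) - 2x
x₀ = 0.7

Newton-Raphson formula: x_{n+1} = x_n - f(x_n)/f'(x_n)

Iteration 1:
  f(0.700000) = 0.274842
  f'(0.700000) = -2.044218
  x_1 = 0.700000 - 0.274842/(-2.044218) = 0.834449
Iteration 2:
  f(0.834449) = -0.024718
  f'(0.834449) = -2.409823
  x_2 = 0.834449 - (-0.024718)/(-2.409823) = 0.824191
Iteration 3:
  f(0.824191) = -0.000141
  f'(0.824191) = -2.382382
  x_3 = 0.824191 - (-0.000141)/(-2.382382) = 0.824132
Iteration 4:
  f(0.824132) = 0.000000
  f'(0.824132) = -2.382223
  x_4 = 0.824132 - 0.000000/(-2.382223) = 0.824132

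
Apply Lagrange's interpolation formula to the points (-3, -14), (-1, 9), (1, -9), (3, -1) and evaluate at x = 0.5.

Lagrange interpolation formula:
P(x) = Σ yᵢ × Lᵢ(x)
where Lᵢ(x) = Π_{j≠i} (x - xⱼ)/(xᵢ - xⱼ)

L_0(0.5) = (0.5 - (-1))/(-3 - (-1)) × (0.5 - 1)/(-3 - 1) × (0.5 - 3)/(-3 - 3) = -0.039062
L_1(0.5) = (0.5 - (-3))/(-1 - (-3)) × (0.5 - 1)/(-1 - 1) × (0.5 - 3)/(-1 - 3) = 0.273438
L_2(0.5) = (0.5 - (-3))/(1 - (-3)) × (0.5 - (-1))/(1 - (-1)) × (0.5 - 3)/(1 - 3) = 0.820312
L_3(0.5) = (0.5 - (-3))/(3 - (-3)) × (0.5 - (-1))/(3 - (-1)) × (0.5 - 1)/(3 - 1) = -0.054688

P(0.5) = (-14)×L_0(0.5) + 9×L_1(0.5) + (-9)×L_2(0.5) + (-1)×L_3(0.5)
P(0.5) = -4.320312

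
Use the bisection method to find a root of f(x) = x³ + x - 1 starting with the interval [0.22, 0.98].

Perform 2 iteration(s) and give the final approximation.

f(x) = x³ + x - 1
Initial interval: [0.22, 0.98]

Iteration 1:
  c_1 = (0.220000 + 0.980000)/2 = 0.600000
  f(c_1) = f(0.600000) = -0.184000
  f(a) × f(c) ≥ 0, new interval: [0.600000, 0.980000]
Iteration 2:
  c_2 = (0.600000 + 0.980000)/2 = 0.790000
  f(c_2) = f(0.790000) = 0.283039
  f(a) × f(c) < 0, new interval: [0.600000, 0.790000]

After 2 iteration(s), the approximation is c_2 = 0.790000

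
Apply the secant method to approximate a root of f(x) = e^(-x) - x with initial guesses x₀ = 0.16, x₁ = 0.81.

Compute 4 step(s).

f(x) = e^(-x) - x
x₀ = 0.16, x₁ = 0.81

Secant formula: x_{n+1} = x_n - f(x_n)(x_n - x_{n-1})/(f(x_n) - f(x_{n-1}))

Iteration 1:
  f(0.160000) = 0.692144
  f(0.810000) = -0.365142
  x_2 = 0.810000 - (-0.365142)×(0.810000 - 0.160000)/(-0.365142 - 0.692144)
       = 0.585517
Iteration 2:
  f(0.810000) = -0.365142
  f(0.585517) = -0.028700
  x_3 = 0.585517 - (-0.028700)×(0.585517 - 0.810000)/(-0.028700 - (-0.365142))
       = 0.566368
Iteration 3:
  f(0.585517) = -0.028700
  f(0.566368) = 0.001215
  x_4 = 0.566368 - 0.001215×(0.566368 - 0.585517)/(0.001215 - (-0.028700))
       = 0.567146
Iteration 4:
  f(0.566368) = 0.001215
  f(0.567146) = -0.000004
  x_5 = 0.567146 - (-0.000004)×(0.567146 - 0.566368)/(-0.000004 - 0.001215)
       = 0.567143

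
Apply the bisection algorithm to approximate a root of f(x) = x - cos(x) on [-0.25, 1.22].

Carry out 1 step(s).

f(x) = x - cos(x)
Initial interval: [-0.25, 1.22]

Iteration 1:
  c_1 = (-0.250000 + 1.220000)/2 = 0.485000
  f(c_1) = f(0.485000) = -0.399675
  f(a) × f(c) ≥ 0, new interval: [0.485000, 1.220000]

After 1 iteration(s), the approximation is c_1 = 0.485000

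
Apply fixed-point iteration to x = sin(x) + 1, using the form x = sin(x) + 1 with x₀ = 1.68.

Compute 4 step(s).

Equation: x = sin(x) + 1
Fixed-point form: x = sin(x) + 1
x₀ = 1.68

x_1 = g(1.680000) = 1.994043
x_2 = g(1.994043) = 1.911760
x_3 = g(1.911760) = 1.942433
x_4 = g(1.942433) = 1.931734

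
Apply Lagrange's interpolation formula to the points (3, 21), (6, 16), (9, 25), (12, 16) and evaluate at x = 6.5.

Lagrange interpolation formula:
P(x) = Σ yᵢ × Lᵢ(x)
where Lᵢ(x) = Π_{j≠i} (x - xⱼ)/(xᵢ - xⱼ)

L_0(6.5) = (6.5 - 6)/(3 - 6) × (6.5 - 9)/(3 - 9) × (6.5 - 12)/(3 - 12) = -0.042438
L_1(6.5) = (6.5 - 3)/(6 - 3) × (6.5 - 9)/(6 - 9) × (6.5 - 12)/(6 - 12) = 0.891204
L_2(6.5) = (6.5 - 3)/(9 - 3) × (6.5 - 6)/(9 - 6) × (6.5 - 12)/(9 - 12) = 0.178241
L_3(6.5) = (6.5 - 3)/(12 - 3) × (6.5 - 6)/(12 - 6) × (6.5 - 9)/(12 - 9) = -0.027006

P(6.5) = 21×L_0(6.5) + 16×L_1(6.5) + 25×L_2(6.5) + 16×L_3(6.5)
P(6.5) = 17.391975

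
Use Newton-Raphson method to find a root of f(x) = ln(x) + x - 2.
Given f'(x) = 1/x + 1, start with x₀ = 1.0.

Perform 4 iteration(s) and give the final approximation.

f(x) = ln(x) + x - 2
f'(x) = 1/x + 1
x₀ = 1.0

Newton-Raphson formula: x_{n+1} = x_n - f(x_n)/f'(x_n)

Iteration 1:
  f(1.000000) = -1.000000
  f'(1.000000) = 2.000000
  x_1 = 1.000000 - (-1.000000)/2.000000 = 1.500000
Iteration 2:
  f(1.500000) = -0.094535
  f'(1.500000) = 1.666667
  x_2 = 1.500000 - (-0.094535)/1.666667 = 1.556721
Iteration 3:
  f(1.556721) = -0.000697
  f'(1.556721) = 1.642376
  x_3 = 1.556721 - (-0.000697)/1.642376 = 1.557146
Iteration 4:
  f(1.557146) = 0.000000
  f'(1.557146) = 1.642201
  x_4 = 1.557146 - 0.000000/1.642201 = 1.557146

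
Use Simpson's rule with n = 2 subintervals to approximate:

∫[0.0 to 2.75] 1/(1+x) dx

f(x) = 1/(1+x)
a = 0.0, b = 2.75, n = 2
h = (b - a)/n = 1.375000

Simpson's rule: (h/3)[f(x₀) + 4f(x₁) + 2f(x₂) + ... + f(xₙ)]

x_0 = 0.0000, f(x_0) = 1.000000, coefficient = 1
x_1 = 1.3750, f(x_1) = 0.421053, coefficient = 4
x_2 = 2.7500, f(x_2) = 0.266667, coefficient = 1

I ≈ (1.375000/3) × 2.950877 = 1.352485
Exact value: 1.321756
Error: 0.030730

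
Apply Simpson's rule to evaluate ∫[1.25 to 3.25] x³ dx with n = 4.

f(x) = x³
a = 1.25, b = 3.25, n = 4
h = (b - a)/n = 0.500000

Simpson's rule: (h/3)[f(x₀) + 4f(x₁) + 2f(x₂) + ... + f(xₙ)]

x_0 = 1.2500, f(x_0) = 1.953125, coefficient = 1
x_1 = 1.7500, f(x_1) = 5.359375, coefficient = 4
x_2 = 2.2500, f(x_2) = 11.390625, coefficient = 2
x_3 = 2.7500, f(x_3) = 20.796875, coefficient = 4
x_4 = 3.2500, f(x_4) = 34.328125, coefficient = 1

I ≈ (0.500000/3) × 163.687500 = 27.281250
Exact value: 27.281250
Error: 0.000000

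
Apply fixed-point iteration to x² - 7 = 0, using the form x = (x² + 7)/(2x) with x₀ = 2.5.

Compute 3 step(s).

Equation: x² - 7 = 0
Fixed-point form: x = (x² + 7)/(2x)
x₀ = 2.5

x_1 = g(2.500000) = 2.650000
x_2 = g(2.650000) = 2.645755
x_3 = g(2.645755) = 2.645751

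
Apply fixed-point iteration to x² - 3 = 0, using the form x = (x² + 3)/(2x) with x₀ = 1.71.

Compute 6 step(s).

Equation: x² - 3 = 0
Fixed-point form: x = (x² + 3)/(2x)
x₀ = 1.71

x_1 = g(1.710000) = 1.732193
x_2 = g(1.732193) = 1.732051
x_3 = g(1.732051) = 1.732051
x_4 = g(1.732051) = 1.732051
x_5 = g(1.732051) = 1.732051
x_6 = g(1.732051) = 1.732051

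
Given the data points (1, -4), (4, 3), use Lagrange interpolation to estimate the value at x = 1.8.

Lagrange interpolation formula:
P(x) = Σ yᵢ × Lᵢ(x)
where Lᵢ(x) = Π_{j≠i} (x - xⱼ)/(xᵢ - xⱼ)

L_0(1.8) = (1.8 - 4)/(1 - 4) = 0.733333
L_1(1.8) = (1.8 - 1)/(4 - 1) = 0.266667

P(1.8) = (-4)×L_0(1.8) + 3×L_1(1.8)
P(1.8) = -2.133333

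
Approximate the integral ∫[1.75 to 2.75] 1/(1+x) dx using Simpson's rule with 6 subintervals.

f(x) = 1/(1+x)
a = 1.75, b = 2.75, n = 6
h = (b - a)/n = 0.166667

Simpson's rule: (h/3)[f(x₀) + 4f(x₁) + 2f(x₂) + ... + f(xₙ)]

x_0 = 1.7500, f(x_0) = 0.363636, coefficient = 1
x_1 = 1.9167, f(x_1) = 0.342857, coefficient = 4
x_2 = 2.0833, f(x_2) = 0.324324, coefficient = 2
x_3 = 2.2500, f(x_3) = 0.307692, coefficient = 4
x_4 = 2.4167, f(x_4) = 0.292683, coefficient = 2
x_5 = 2.5833, f(x_5) = 0.279070, coefficient = 4
x_6 = 2.7500, f(x_6) = 0.266667, coefficient = 1

I ≈ (0.166667/3) × 5.582794 = 0.310155
Exact value: 0.310155
Error: 0.000000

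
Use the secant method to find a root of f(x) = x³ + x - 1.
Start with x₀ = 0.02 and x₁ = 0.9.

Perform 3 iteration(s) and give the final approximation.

f(x) = x³ + x - 1
x₀ = 0.02, x₁ = 0.9

Secant formula: x_{n+1} = x_n - f(x_n)(x_n - x_{n-1})/(f(x_n) - f(x_{n-1}))

Iteration 1:
  f(0.020000) = -0.979992
  f(0.900000) = 0.629000
  x_2 = 0.900000 - 0.629000×(0.900000 - 0.020000)/(0.629000 - (-0.979992))
       = 0.555983
Iteration 2:
  f(0.900000) = 0.629000
  f(0.555983) = -0.272152
  x_3 = 0.555983 - (-0.272152)×(0.555983 - 0.900000)/(-0.272152 - 0.629000)
       = 0.659878
Iteration 3:
  f(0.555983) = -0.272152
  f(0.659878) = -0.052785
  x_4 = 0.659878 - (-0.052785)×(0.659878 - 0.555983)/(-0.052785 - (-0.272152))
       = 0.684878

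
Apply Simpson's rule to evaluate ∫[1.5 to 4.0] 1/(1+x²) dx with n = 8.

f(x) = 1/(1+x²)
a = 1.5, b = 4.0, n = 8
h = (b - a)/n = 0.312500

Simpson's rule: (h/3)[f(x₀) + 4f(x₁) + 2f(x₂) + ... + f(xₙ)]

x_0 = 1.5000, f(x_0) = 0.307692, coefficient = 1
x_1 = 1.8125, f(x_1) = 0.233364, coefficient = 4
x_2 = 2.1250, f(x_2) = 0.181303, coefficient = 2
x_3 = 2.4375, f(x_3) = 0.144063, coefficient = 4
x_4 = 2.7500, f(x_4) = 0.116788, coefficient = 2
x_5 = 3.0625, f(x_5) = 0.096349, coefficient = 4
x_6 = 3.3750, f(x_6) = 0.080706, coefficient = 2
x_7 = 3.6875, f(x_7) = 0.068504, coefficient = 4
x_8 = 4.0000, f(x_8) = 0.058824, coefficient = 1

I ≈ (0.312500/3) × 3.293232 = 0.343045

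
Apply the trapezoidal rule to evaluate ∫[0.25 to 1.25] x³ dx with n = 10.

f(x) = x³
a = 0.25, b = 1.25, n = 10
h = (b - a)/n = 0.100000

Trapezoidal rule: (h/2)[f(x₀) + 2f(x₁) + 2f(x₂) + ... + f(xₙ)]

x_0 = 0.2500, f(x_0) = 0.015625, coefficient = 1
x_1 = 0.3500, f(x_1) = 0.042875, coefficient = 2
x_2 = 0.4500, f(x_2) = 0.091125, coefficient = 2
x_3 = 0.5500, f(x_3) = 0.166375, coefficient = 2
x_4 = 0.6500, f(x_4) = 0.274625, coefficient = 2
x_5 = 0.7500, f(x_5) = 0.421875, coefficient = 2
x_6 = 0.8500, f(x_6) = 0.614125, coefficient = 2
x_7 = 0.9500, f(x_7) = 0.857375, coefficient = 2
x_8 = 1.0500, f(x_8) = 1.157625, coefficient = 2
x_9 = 1.1500, f(x_9) = 1.520875, coefficient = 2
x_10 = 1.2500, f(x_10) = 1.953125, coefficient = 1

I ≈ (0.100000/2) × 12.262500 = 0.613125
Exact value: 0.609375
Error: 0.003750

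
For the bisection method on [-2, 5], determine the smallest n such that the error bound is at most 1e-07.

We need (b-a)/2^n ≤ 1e-07
(5 - (-2))/2^n ≤ 1e-07
7/2^n ≤ 1e-07
2^n ≥ 70000000
n ≥ log₂(70000000) = 26.06
n ≥ 27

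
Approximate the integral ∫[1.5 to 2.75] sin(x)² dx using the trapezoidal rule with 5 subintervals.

f(x) = sin(x)²
a = 1.5, b = 2.75, n = 5
h = (b - a)/n = 0.250000

Trapezoidal rule: (h/2)[f(x₀) + 2f(x₁) + 2f(x₂) + ... + f(xₙ)]

x_0 = 1.5000, f(x_0) = 0.994996, coefficient = 1
x_1 = 1.7500, f(x_1) = 0.968228, coefficient = 2
x_2 = 2.0000, f(x_2) = 0.826822, coefficient = 2
x_3 = 2.2500, f(x_3) = 0.605398, coefficient = 2
x_4 = 2.5000, f(x_4) = 0.358169, coefficient = 2
x_5 = 2.7500, f(x_5) = 0.145665, coefficient = 1

I ≈ (0.250000/2) × 6.657895 = 0.832237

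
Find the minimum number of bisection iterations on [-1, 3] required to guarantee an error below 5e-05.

We need (b-a)/2^n ≤ 5e-05
(3 - (-1))/2^n ≤ 5e-05
4/2^n ≤ 5e-05
2^n ≥ 80000
n ≥ log₂(80000) = 16.29
n ≥ 17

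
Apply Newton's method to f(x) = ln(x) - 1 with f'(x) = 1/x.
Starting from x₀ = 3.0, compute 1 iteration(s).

f(x) = ln(x) - 1
f'(x) = 1/x
x₀ = 3.0

Newton-Raphson formula: x_{n+1} = x_n - f(x_n)/f'(x_n)

Iteration 1:
  f(3.000000) = 0.098612
  f'(3.000000) = 0.333333
  x_1 = 3.000000 - 0.098612/0.333333 = 2.704163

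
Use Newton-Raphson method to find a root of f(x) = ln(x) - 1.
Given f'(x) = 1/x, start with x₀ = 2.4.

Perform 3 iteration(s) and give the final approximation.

f(x) = ln(x) - 1
f'(x) = 1/x
x₀ = 2.4

Newton-Raphson formula: x_{n+1} = x_n - f(x_n)/f'(x_n)

Iteration 1:
  f(2.400000) = -0.124531
  f'(2.400000) = 0.416667
  x_1 = 2.400000 - (-0.124531)/0.416667 = 2.698875
Iteration 2:
  f(2.698875) = -0.007165
  f'(2.698875) = 0.370525
  x_2 = 2.698875 - (-0.007165)/0.370525 = 2.718212
Iteration 3:
  f(2.718212) = -0.000026
  f'(2.718212) = 0.367889
  x_3 = 2.718212 - (-0.000026)/0.367889 = 2.718282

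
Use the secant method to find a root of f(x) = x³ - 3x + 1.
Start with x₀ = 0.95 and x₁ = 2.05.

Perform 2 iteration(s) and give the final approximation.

f(x) = x³ - 3x + 1
x₀ = 0.95, x₁ = 2.05

Secant formula: x_{n+1} = x_n - f(x_n)(x_n - x_{n-1})/(f(x_n) - f(x_{n-1}))

Iteration 1:
  f(0.950000) = -0.992625
  f(2.050000) = 3.465125
  x_2 = 2.050000 - 3.465125×(2.050000 - 0.950000)/(3.465125 - (-0.992625))
       = 1.194941
Iteration 2:
  f(2.050000) = 3.465125
  f(1.194941) = -0.878585
  x_3 = 1.194941 - (-0.878585)×(1.194941 - 2.050000)/(-0.878585 - 3.465125)
       = 1.367891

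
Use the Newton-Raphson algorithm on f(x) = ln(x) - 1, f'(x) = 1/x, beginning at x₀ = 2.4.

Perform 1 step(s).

f(x) = ln(x) - 1
f'(x) = 1/x
x₀ = 2.4

Newton-Raphson formula: x_{n+1} = x_n - f(x_n)/f'(x_n)

Iteration 1:
  f(2.400000) = -0.124531
  f'(2.400000) = 0.416667
  x_1 = 2.400000 - (-0.124531)/0.416667 = 2.698875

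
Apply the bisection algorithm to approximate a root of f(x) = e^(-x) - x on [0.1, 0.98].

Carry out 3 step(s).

f(x) = e^(-x) - x
Initial interval: [0.1, 0.98]

Iteration 1:
  c_1 = (0.100000 + 0.980000)/2 = 0.540000
  f(c_1) = f(0.540000) = 0.042748
  f(a) × f(c) ≥ 0, new interval: [0.540000, 0.980000]
Iteration 2:
  c_2 = (0.540000 + 0.980000)/2 = 0.760000
  f(c_2) = f(0.760000) = -0.292334
  f(a) × f(c) < 0, new interval: [0.540000, 0.760000]
Iteration 3:
  c_3 = (0.540000 + 0.760000)/2 = 0.650000
  f(c_3) = f(0.650000) = -0.127954
  f(a) × f(c) < 0, new interval: [0.540000, 0.650000]

After 3 iteration(s), the approximation is c_3 = 0.650000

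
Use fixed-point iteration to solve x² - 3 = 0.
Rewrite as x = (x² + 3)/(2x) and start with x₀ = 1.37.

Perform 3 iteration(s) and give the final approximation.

Equation: x² - 3 = 0
Fixed-point form: x = (x² + 3)/(2x)
x₀ = 1.37

x_1 = g(1.370000) = 1.779891
x_2 = g(1.779891) = 1.732694
x_3 = g(1.732694) = 1.732051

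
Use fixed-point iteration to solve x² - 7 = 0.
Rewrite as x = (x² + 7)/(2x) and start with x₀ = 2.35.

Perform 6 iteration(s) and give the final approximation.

Equation: x² - 7 = 0
Fixed-point form: x = (x² + 7)/(2x)
x₀ = 2.35

x_1 = g(2.350000) = 2.664362
x_2 = g(2.664362) = 2.645816
x_3 = g(2.645816) = 2.645751
x_4 = g(2.645751) = 2.645751
x_5 = g(2.645751) = 2.645751
x_6 = g(2.645751) = 2.645751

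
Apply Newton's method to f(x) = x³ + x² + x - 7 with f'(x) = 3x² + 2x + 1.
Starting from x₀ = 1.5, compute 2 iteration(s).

f(x) = x³ + x² + x - 7
f'(x) = 3x² + 2x + 1
x₀ = 1.5

Newton-Raphson formula: x_{n+1} = x_n - f(x_n)/f'(x_n)

Iteration 1:
  f(1.500000) = 0.125000
  f'(1.500000) = 10.750000
  x_1 = 1.500000 - 0.125000/10.750000 = 1.488372
Iteration 2:
  f(1.488372) = 0.000742
  f'(1.488372) = 10.622499
  x_2 = 1.488372 - 0.000742/10.622499 = 1.488302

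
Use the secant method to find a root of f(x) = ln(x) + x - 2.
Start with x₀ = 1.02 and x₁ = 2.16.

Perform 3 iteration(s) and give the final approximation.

f(x) = ln(x) + x - 2
x₀ = 1.02, x₁ = 2.16

Secant formula: x_{n+1} = x_n - f(x_n)(x_n - x_{n-1})/(f(x_n) - f(x_{n-1}))

Iteration 1:
  f(1.020000) = -0.960197
  f(2.160000) = 0.930108
  x_2 = 2.160000 - 0.930108×(2.160000 - 1.020000)/(0.930108 - (-0.960197))
       = 1.599073
Iteration 2:
  f(2.160000) = 0.930108
  f(1.599073) = 0.068497
  x_3 = 1.599073 - 0.068497×(1.599073 - 2.160000)/(0.068497 - 0.930108)
       = 1.554480
Iteration 3:
  f(1.599073) = 0.068497
  f(1.554480) = -0.004379
  x_4 = 1.554480 - (-0.004379)×(1.554480 - 1.599073)/(-0.004379 - 0.068497)
       = 1.557159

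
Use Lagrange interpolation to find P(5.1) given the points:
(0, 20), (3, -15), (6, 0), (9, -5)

Lagrange interpolation formula:
P(x) = Σ yᵢ × Lᵢ(x)
where Lᵢ(x) = Π_{j≠i} (x - xⱼ)/(xᵢ - xⱼ)

L_0(5.1) = (5.1 - 3)/(0 - 3) × (5.1 - 6)/(0 - 6) × (5.1 - 9)/(0 - 9) = -0.045500
L_1(5.1) = (5.1 - 0)/(3 - 0) × (5.1 - 6)/(3 - 6) × (5.1 - 9)/(3 - 9) = 0.331500
L_2(5.1) = (5.1 - 0)/(6 - 0) × (5.1 - 3)/(6 - 3) × (5.1 - 9)/(6 - 9) = 0.773500
L_3(5.1) = (5.1 - 0)/(9 - 0) × (5.1 - 3)/(9 - 3) × (5.1 - 6)/(9 - 6) = -0.059500

P(5.1) = 20×L_0(5.1) + (-15)×L_1(5.1) + 0×L_2(5.1) + (-5)×L_3(5.1)
P(5.1) = -5.585000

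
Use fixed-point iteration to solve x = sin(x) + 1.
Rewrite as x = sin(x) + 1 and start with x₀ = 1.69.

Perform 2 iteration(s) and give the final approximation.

Equation: x = sin(x) + 1
Fixed-point form: x = sin(x) + 1
x₀ = 1.69

x_1 = g(1.690000) = 1.992904
x_2 = g(1.992904) = 1.912228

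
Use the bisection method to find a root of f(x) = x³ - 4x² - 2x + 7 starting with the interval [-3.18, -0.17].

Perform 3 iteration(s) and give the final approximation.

f(x) = x³ - 4x² - 2x + 7
Initial interval: [-3.18, -0.17]

Iteration 1:
  c_1 = (-3.180000 + (-0.170000))/2 = -1.675000
  f(c_1) = f(-1.675000) = -5.571922
  f(a) × f(c) ≥ 0, new interval: [-1.675000, -0.170000]
Iteration 2:
  c_2 = (-1.675000 + (-0.170000))/2 = -0.922500
  f(c_2) = f(-0.922500) = 4.655922
  f(a) × f(c) < 0, new interval: [-1.675000, -0.922500]
Iteration 3:
  c_3 = (-1.675000 + (-0.922500))/2 = -1.298750
  f(c_3) = f(-1.298750) = 0.659825
  f(a) × f(c) < 0, new interval: [-1.675000, -1.298750]

After 3 iteration(s), the approximation is c_3 = -1.298750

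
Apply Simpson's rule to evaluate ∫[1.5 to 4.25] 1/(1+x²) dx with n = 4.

f(x) = 1/(1+x²)
a = 1.5, b = 4.25, n = 4
h = (b - a)/n = 0.687500

Simpson's rule: (h/3)[f(x₀) + 4f(x₁) + 2f(x₂) + ... + f(xₙ)]

x_0 = 1.5000, f(x_0) = 0.307692, coefficient = 1
x_1 = 2.1875, f(x_1) = 0.172856, coefficient = 4
x_2 = 2.8750, f(x_2) = 0.107926, coefficient = 2
x_3 = 3.5625, f(x_3) = 0.073039, coefficient = 4
x_4 = 4.2500, f(x_4) = 0.052459, coefficient = 1

I ≈ (0.687500/3) × 1.559582 = 0.357404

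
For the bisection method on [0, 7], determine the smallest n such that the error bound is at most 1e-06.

We need (b-a)/2^n ≤ 1e-06
(7 - 0)/2^n ≤ 1e-06
7/2^n ≤ 1e-06
2^n ≥ 7000000
n ≥ log₂(7000000) = 22.74
n ≥ 23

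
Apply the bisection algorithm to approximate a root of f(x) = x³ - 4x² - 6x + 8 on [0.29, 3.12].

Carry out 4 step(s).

f(x) = x³ - 4x² - 6x + 8
Initial interval: [0.29, 3.12]

Iteration 1:
  c_1 = (0.290000 + 3.120000)/2 = 1.705000
  f(c_1) = f(1.705000) = -8.901622
  f(a) × f(c) < 0, new interval: [0.290000, 1.705000]
Iteration 2:
  c_2 = (0.290000 + 1.705000)/2 = 0.997500
  f(c_2) = f(0.997500) = -0.972506
  f(a) × f(c) < 0, new interval: [0.290000, 0.997500]
Iteration 3:
  c_3 = (0.290000 + 0.997500)/2 = 0.643750
  f(c_3) = f(0.643750) = 2.746623
  f(a) × f(c) ≥ 0, new interval: [0.643750, 0.997500]
Iteration 4:
  c_4 = (0.643750 + 0.997500)/2 = 0.820625
  f(c_4) = f(0.820625) = 0.935178
  f(a) × f(c) ≥ 0, new interval: [0.820625, 0.997500]

After 4 iteration(s), the approximation is c_4 = 0.820625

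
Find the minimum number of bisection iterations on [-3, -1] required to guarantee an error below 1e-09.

We need (b-a)/2^n ≤ 1e-09
(-1 - (-3))/2^n ≤ 1e-09
2/2^n ≤ 1e-09
2^n ≥ 2000000000
n ≥ log₂(2000000000) = 30.90
n ≥ 31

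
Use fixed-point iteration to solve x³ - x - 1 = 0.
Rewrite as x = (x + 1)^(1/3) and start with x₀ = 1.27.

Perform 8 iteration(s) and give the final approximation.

Equation: x³ - x - 1 = 0
Fixed-point form: x = (x + 1)^(1/3)
x₀ = 1.27

x_1 = g(1.270000) = 1.314242
x_2 = g(1.314242) = 1.322725
x_3 = g(1.322725) = 1.324339
x_4 = g(1.324339) = 1.324646
x_5 = g(1.324646) = 1.324704
x_6 = g(1.324704) = 1.324715
x_7 = g(1.324715) = 1.324717
x_8 = g(1.324717) = 1.324718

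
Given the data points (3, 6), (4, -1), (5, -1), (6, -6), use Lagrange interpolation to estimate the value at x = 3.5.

Lagrange interpolation formula:
P(x) = Σ yᵢ × Lᵢ(x)
where Lᵢ(x) = Π_{j≠i} (x - xⱼ)/(xᵢ - xⱼ)

L_0(3.5) = (3.5 - 4)/(3 - 4) × (3.5 - 5)/(3 - 5) × (3.5 - 6)/(3 - 6) = 0.312500
L_1(3.5) = (3.5 - 3)/(4 - 3) × (3.5 - 5)/(4 - 5) × (3.5 - 6)/(4 - 6) = 0.937500
L_2(3.5) = (3.5 - 3)/(5 - 3) × (3.5 - 4)/(5 - 4) × (3.5 - 6)/(5 - 6) = -0.312500
L_3(3.5) = (3.5 - 3)/(6 - 3) × (3.5 - 4)/(6 - 4) × (3.5 - 5)/(6 - 5) = 0.062500

P(3.5) = 6×L_0(3.5) + (-1)×L_1(3.5) + (-1)×L_2(3.5) + (-6)×L_3(3.5)
P(3.5) = 0.875000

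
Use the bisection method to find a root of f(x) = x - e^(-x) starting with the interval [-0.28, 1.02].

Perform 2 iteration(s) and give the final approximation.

f(x) = x - e^(-x)
Initial interval: [-0.28, 1.02]

Iteration 1:
  c_1 = (-0.280000 + 1.020000)/2 = 0.370000
  f(c_1) = f(0.370000) = -0.320734
  f(a) × f(c) ≥ 0, new interval: [0.370000, 1.020000]
Iteration 2:
  c_2 = (0.370000 + 1.020000)/2 = 0.695000
  f(c_2) = f(0.695000) = 0.195926
  f(a) × f(c) < 0, new interval: [0.370000, 0.695000]

After 2 iteration(s), the approximation is c_2 = 0.695000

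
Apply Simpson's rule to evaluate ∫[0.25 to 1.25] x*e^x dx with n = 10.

f(x) = x*e^x
a = 0.25, b = 1.25, n = 10
h = (b - a)/n = 0.100000

Simpson's rule: (h/3)[f(x₀) + 4f(x₁) + 2f(x₂) + ... + f(xₙ)]

x_0 = 0.2500, f(x_0) = 0.321006, coefficient = 1
x_1 = 0.3500, f(x_1) = 0.496674, coefficient = 4
x_2 = 0.4500, f(x_2) = 0.705740, coefficient = 2
x_3 = 0.5500, f(x_3) = 0.953289, coefficient = 4
x_4 = 0.6500, f(x_4) = 1.245102, coefficient = 2
x_5 = 0.7500, f(x_5) = 1.587750, coefficient = 4
x_6 = 0.8500, f(x_6) = 1.988700, coefficient = 2
x_7 = 0.9500, f(x_7) = 2.456424, coefficient = 4
x_8 = 1.0500, f(x_8) = 3.000534, coefficient = 2
x_9 = 1.1500, f(x_9) = 3.631922, coefficient = 4
x_10 = 1.2500, f(x_10) = 4.362929, coefficient = 1

I ≈ (0.100000/3) × 55.068321 = 1.835611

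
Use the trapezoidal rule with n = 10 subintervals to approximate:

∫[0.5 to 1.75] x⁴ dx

f(x) = x⁴
a = 0.5, b = 1.75, n = 10
h = (b - a)/n = 0.125000

Trapezoidal rule: (h/2)[f(x₀) + 2f(x₁) + 2f(x₂) + ... + f(xₙ)]

x_0 = 0.5000, f(x_0) = 0.062500, coefficient = 1
x_1 = 0.6250, f(x_1) = 0.152588, coefficient = 2
x_2 = 0.7500, f(x_2) = 0.316406, coefficient = 2
x_3 = 0.8750, f(x_3) = 0.586182, coefficient = 2
x_4 = 1.0000, f(x_4) = 1.000000, coefficient = 2
x_5 = 1.1250, f(x_5) = 1.601807, coefficient = 2
x_6 = 1.2500, f(x_6) = 2.441406, coefficient = 2
x_7 = 1.3750, f(x_7) = 3.574463, coefficient = 2
x_8 = 1.5000, f(x_8) = 5.062500, coefficient = 2
x_9 = 1.6250, f(x_9) = 6.972900, coefficient = 2
x_10 = 1.7500, f(x_10) = 9.378906, coefficient = 1

I ≈ (0.125000/2) × 52.857910 = 3.303619
Exact value: 3.276367
Error: 0.027252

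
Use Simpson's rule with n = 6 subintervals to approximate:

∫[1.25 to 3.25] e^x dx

f(x) = e^x
a = 1.25, b = 3.25, n = 6
h = (b - a)/n = 0.333333

Simpson's rule: (h/3)[f(x₀) + 4f(x₁) + 2f(x₂) + ... + f(xₙ)]

x_0 = 1.2500, f(x_0) = 3.490343, coefficient = 1
x_1 = 1.5833, f(x_1) = 4.871166, coefficient = 4
x_2 = 1.9167, f(x_2) = 6.798260, coefficient = 2
x_3 = 2.2500, f(x_3) = 9.487736, coefficient = 4
x_4 = 2.5833, f(x_4) = 13.241202, coefficient = 2
x_5 = 2.9167, f(x_5) = 18.479586, coefficient = 4
x_6 = 3.2500, f(x_6) = 25.790340, coefficient = 1

I ≈ (0.333333/3) × 200.713558 = 22.301506
Exact value: 22.299997
Error: 0.001509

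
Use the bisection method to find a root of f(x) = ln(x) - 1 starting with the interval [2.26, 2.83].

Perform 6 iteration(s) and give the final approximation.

f(x) = ln(x) - 1
Initial interval: [2.26, 2.83]

Iteration 1:
  c_1 = (2.260000 + 2.830000)/2 = 2.545000
  f(c_1) = f(2.545000) = -0.065869
  f(a) × f(c) ≥ 0, new interval: [2.545000, 2.830000]
Iteration 2:
  c_2 = (2.545000 + 2.830000)/2 = 2.687500
  f(c_2) = f(2.687500) = -0.011389
  f(a) × f(c) ≥ 0, new interval: [2.687500, 2.830000]
Iteration 3:
  c_3 = (2.687500 + 2.830000)/2 = 2.758750
  f(c_3) = f(2.758750) = 0.014778
  f(a) × f(c) < 0, new interval: [2.687500, 2.758750]
Iteration 4:
  c_4 = (2.687500 + 2.758750)/2 = 2.723125
  f(c_4) = f(2.723125) = 0.001780
  f(a) × f(c) < 0, new interval: [2.687500, 2.723125]
Iteration 5:
  c_5 = (2.687500 + 2.723125)/2 = 2.705312
  f(c_5) = f(2.705312) = -0.004783
  f(a) × f(c) ≥ 0, new interval: [2.705312, 2.723125]
Iteration 6:
  c_6 = (2.705312 + 2.723125)/2 = 2.714219
  f(c_6) = f(2.714219) = -0.001496
  f(a) × f(c) ≥ 0, new interval: [2.714219, 2.723125]

After 6 iteration(s), the approximation is c_6 = 2.714219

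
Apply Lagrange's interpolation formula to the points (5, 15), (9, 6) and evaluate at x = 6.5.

Lagrange interpolation formula:
P(x) = Σ yᵢ × Lᵢ(x)
where Lᵢ(x) = Π_{j≠i} (x - xⱼ)/(xᵢ - xⱼ)

L_0(6.5) = (6.5 - 9)/(5 - 9) = 0.625000
L_1(6.5) = (6.5 - 5)/(9 - 5) = 0.375000

P(6.5) = 15×L_0(6.5) + 6×L_1(6.5)
P(6.5) = 11.625000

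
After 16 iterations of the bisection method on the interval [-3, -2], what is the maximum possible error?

Bisection error bound: |error| ≤ (b-a)/2^n
|error| ≤ (-2 - (-3))/2^16 = 1/2^16
|error| ≤ 0.0000152588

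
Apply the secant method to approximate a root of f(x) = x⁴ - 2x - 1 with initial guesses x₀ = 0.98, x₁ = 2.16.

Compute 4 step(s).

f(x) = x⁴ - 2x - 1
x₀ = 0.98, x₁ = 2.16

Secant formula: x_{n+1} = x_n - f(x_n)(x_n - x_{n-1})/(f(x_n) - f(x_{n-1}))

Iteration 1:
  f(0.980000) = -2.037632
  f(2.160000) = 16.447823
  x_2 = 2.160000 - 16.447823×(2.160000 - 0.980000)/(16.447823 - (-2.037632))
       = 1.110070
Iteration 2:
  f(2.160000) = 16.447823
  f(1.110070) = -1.701686
  x_3 = 1.110070 - (-1.701686)×(1.110070 - 2.160000)/(-1.701686 - 16.447823)
       = 1.208511
Iteration 3:
  f(1.110070) = -1.701686
  f(1.208511) = -1.283966
  x_4 = 1.208511 - (-1.283966)×(1.208511 - 1.110070)/(-1.283966 - (-1.701686))
       = 1.511093
Iteration 4:
  f(1.208511) = -1.283966
  f(1.511093) = 1.191734
  x_5 = 1.511093 - 1.191734×(1.511093 - 1.208511)/(1.191734 - (-1.283966))
       = 1.365438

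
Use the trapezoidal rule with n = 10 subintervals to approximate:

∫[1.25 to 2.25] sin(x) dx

f(x) = sin(x)
a = 1.25, b = 2.25, n = 10
h = (b - a)/n = 0.100000

Trapezoidal rule: (h/2)[f(x₀) + 2f(x₁) + 2f(x₂) + ... + f(xₙ)]

x_0 = 1.2500, f(x_0) = 0.948985, coefficient = 1
x_1 = 1.3500, f(x_1) = 0.975723, coefficient = 2
x_2 = 1.4500, f(x_2) = 0.992713, coefficient = 2
x_3 = 1.5500, f(x_3) = 0.999784, coefficient = 2
x_4 = 1.6500, f(x_4) = 0.996865, coefficient = 2
x_5 = 1.7500, f(x_5) = 0.983986, coefficient = 2
x_6 = 1.8500, f(x_6) = 0.961275, coefficient = 2
x_7 = 1.9500, f(x_7) = 0.928960, coefficient = 2
x_8 = 2.0500, f(x_8) = 0.887362, coefficient = 2
x_9 = 2.1500, f(x_9) = 0.836899, coefficient = 2
x_10 = 2.2500, f(x_10) = 0.778073, coefficient = 1

I ≈ (0.100000/2) × 18.854192 = 0.942710
Exact value: 0.943496
Error: 0.000786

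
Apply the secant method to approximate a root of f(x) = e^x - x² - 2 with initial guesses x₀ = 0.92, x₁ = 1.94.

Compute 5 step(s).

f(x) = e^x - x² - 2
x₀ = 0.92, x₁ = 1.94

Secant formula: x_{n+1} = x_n - f(x_n)(x_n - x_{n-1})/(f(x_n) - f(x_{n-1}))

Iteration 1:
  f(0.920000) = -0.337110
  f(1.940000) = 1.195151
  x_2 = 1.940000 - 1.195151×(1.940000 - 0.920000)/(1.195151 - (-0.337110))
       = 1.144408
Iteration 2:
  f(1.940000) = 1.195151
  f(1.144408) = -0.169088
  x_3 = 1.144408 - (-0.169088)×(1.144408 - 1.940000)/(-0.169088 - 1.195151)
       = 1.243016
Iteration 3:
  f(1.144408) = -0.169088
  f(1.243016) = -0.079037
  x_4 = 1.243016 - (-0.079037)×(1.243016 - 1.144408)/(-0.079037 - (-0.169088))
       = 1.329564
Iteration 4:
  f(1.243016) = -0.079037
  f(1.329564) = 0.011655
  x_5 = 1.329564 - 0.011655×(1.329564 - 1.243016)/(0.011655 - (-0.079037))
       = 1.318442
Iteration 5:
  f(1.329564) = 0.011655
  f(1.318442) = -0.000696
  x_6 = 1.318442 - (-0.000696)×(1.318442 - 1.329564)/(-0.000696 - 0.011655)
       = 1.319068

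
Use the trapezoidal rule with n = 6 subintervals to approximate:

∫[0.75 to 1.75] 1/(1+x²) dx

f(x) = 1/(1+x²)
a = 0.75, b = 1.75, n = 6
h = (b - a)/n = 0.166667

Trapezoidal rule: (h/2)[f(x₀) + 2f(x₁) + 2f(x₂) + ... + f(xₙ)]

x_0 = 0.7500, f(x_0) = 0.640000, coefficient = 1
x_1 = 0.9167, f(x_1) = 0.543396, coefficient = 2
x_2 = 1.0833, f(x_2) = 0.460064, coefficient = 2
x_3 = 1.2500, f(x_3) = 0.390244, coefficient = 2
x_4 = 1.4167, f(x_4) = 0.332564, coefficient = 2
x_5 = 1.5833, f(x_5) = 0.285149, coefficient = 2
x_6 = 1.7500, f(x_6) = 0.246154, coefficient = 1

I ≈ (0.166667/2) × 4.908986 = 0.409082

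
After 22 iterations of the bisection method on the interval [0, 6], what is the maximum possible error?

Bisection error bound: |error| ≤ (b-a)/2^n
|error| ≤ (6 - 0)/2^22 = 6/2^22
|error| ≤ 0.0000014305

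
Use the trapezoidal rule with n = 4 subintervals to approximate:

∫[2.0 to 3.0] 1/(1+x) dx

f(x) = 1/(1+x)
a = 2.0, b = 3.0, n = 4
h = (b - a)/n = 0.250000

Trapezoidal rule: (h/2)[f(x₀) + 2f(x₁) + 2f(x₂) + ... + f(xₙ)]

x_0 = 2.0000, f(x_0) = 0.333333, coefficient = 1
x_1 = 2.2500, f(x_1) = 0.307692, coefficient = 2
x_2 = 2.5000, f(x_2) = 0.285714, coefficient = 2
x_3 = 2.7500, f(x_3) = 0.266667, coefficient = 2
x_4 = 3.0000, f(x_4) = 0.250000, coefficient = 1

I ≈ (0.250000/2) × 2.303480 = 0.287935
Exact value: 0.287682
Error: 0.000253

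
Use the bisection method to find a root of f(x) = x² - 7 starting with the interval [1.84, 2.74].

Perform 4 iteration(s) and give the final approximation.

f(x) = x² - 7
Initial interval: [1.84, 2.74]

Iteration 1:
  c_1 = (1.840000 + 2.740000)/2 = 2.290000
  f(c_1) = f(2.290000) = -1.755900
  f(a) × f(c) ≥ 0, new interval: [2.290000, 2.740000]
Iteration 2:
  c_2 = (2.290000 + 2.740000)/2 = 2.515000
  f(c_2) = f(2.515000) = -0.674775
  f(a) × f(c) ≥ 0, new interval: [2.515000, 2.740000]
Iteration 3:
  c_3 = (2.515000 + 2.740000)/2 = 2.627500
  f(c_3) = f(2.627500) = -0.096244
  f(a) × f(c) ≥ 0, new interval: [2.627500, 2.740000]
Iteration 4:
  c_4 = (2.627500 + 2.740000)/2 = 2.683750
  f(c_4) = f(2.683750) = 0.202514
  f(a) × f(c) < 0, new interval: [2.627500, 2.683750]

After 4 iteration(s), the approximation is c_4 = 2.683750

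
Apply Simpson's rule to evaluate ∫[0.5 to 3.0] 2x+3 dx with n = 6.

f(x) = 2x+3
a = 0.5, b = 3.0, n = 6
h = (b - a)/n = 0.416667

Simpson's rule: (h/3)[f(x₀) + 4f(x₁) + 2f(x₂) + ... + f(xₙ)]

x_0 = 0.5000, f(x_0) = 4.000000, coefficient = 1
x_1 = 0.9167, f(x_1) = 4.833333, coefficient = 4
x_2 = 1.3333, f(x_2) = 5.666667, coefficient = 2
x_3 = 1.7500, f(x_3) = 6.500000, coefficient = 4
x_4 = 2.1667, f(x_4) = 7.333333, coefficient = 2
x_5 = 2.5833, f(x_5) = 8.166667, coefficient = 4
x_6 = 3.0000, f(x_6) = 9.000000, coefficient = 1

I ≈ (0.416667/3) × 117.000000 = 16.250000
Exact value: 16.250000
Error: 0.000000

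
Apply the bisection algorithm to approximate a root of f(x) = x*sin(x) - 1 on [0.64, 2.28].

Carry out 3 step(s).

f(x) = x*sin(x) - 1
Initial interval: [0.64, 2.28]

Iteration 1:
  c_1 = (0.640000 + 2.280000)/2 = 1.460000
  f(c_1) = f(1.460000) = 0.451048
  f(a) × f(c) < 0, new interval: [0.640000, 1.460000]
Iteration 2:
  c_2 = (0.640000 + 1.460000)/2 = 1.050000
  f(c_2) = f(1.050000) = -0.089206
  f(a) × f(c) ≥ 0, new interval: [1.050000, 1.460000]
Iteration 3:
  c_3 = (1.050000 + 1.460000)/2 = 1.255000
  f(c_3) = f(1.255000) = 0.192939
  f(a) × f(c) < 0, new interval: [1.050000, 1.255000]

After 3 iteration(s), the approximation is c_3 = 1.255000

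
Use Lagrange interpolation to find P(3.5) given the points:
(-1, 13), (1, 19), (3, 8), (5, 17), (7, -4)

Lagrange interpolation formula:
P(x) = Σ yᵢ × Lᵢ(x)
where Lᵢ(x) = Π_{j≠i} (x - xⱼ)/(xᵢ - xⱼ)

L_0(3.5) = (3.5 - 1)/(-1 - 1) × (3.5 - 3)/(-1 - 3) × (3.5 - 5)/(-1 - 5) × (3.5 - 7)/(-1 - 7) = 0.017090
L_1(3.5) = (3.5 - (-1))/(1 - (-1)) × (3.5 - 3)/(1 - 3) × (3.5 - 5)/(1 - 5) × (3.5 - 7)/(1 - 7) = -0.123047
L_2(3.5) = (3.5 - (-1))/(3 - (-1)) × (3.5 - 1)/(3 - 1) × (3.5 - 5)/(3 - 5) × (3.5 - 7)/(3 - 7) = 0.922852
L_3(3.5) = (3.5 - (-1))/(5 - (-1)) × (3.5 - 1)/(5 - 1) × (3.5 - 3)/(5 - 3) × (3.5 - 7)/(5 - 7) = 0.205078
L_4(3.5) = (3.5 - (-1))/(7 - (-1)) × (3.5 - 1)/(7 - 1) × (3.5 - 3)/(7 - 3) × (3.5 - 5)/(7 - 5) = -0.021973

P(3.5) = 13×L_0(3.5) + 19×L_1(3.5) + 8×L_2(3.5) + 17×L_3(3.5) + (-4)×L_4(3.5)
P(3.5) = 8.841309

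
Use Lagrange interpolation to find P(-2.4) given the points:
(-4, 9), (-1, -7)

Lagrange interpolation formula:
P(x) = Σ yᵢ × Lᵢ(x)
where Lᵢ(x) = Π_{j≠i} (x - xⱼ)/(xᵢ - xⱼ)

L_0(-2.4) = (-2.4 - (-1))/(-4 - (-1)) = 0.466667
L_1(-2.4) = (-2.4 - (-4))/(-1 - (-4)) = 0.533333

P(-2.4) = 9×L_0(-2.4) + (-7)×L_1(-2.4)
P(-2.4) = 0.466667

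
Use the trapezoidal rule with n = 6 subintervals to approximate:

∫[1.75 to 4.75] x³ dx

f(x) = x³
a = 1.75, b = 4.75, n = 6
h = (b - a)/n = 0.500000

Trapezoidal rule: (h/2)[f(x₀) + 2f(x₁) + 2f(x₂) + ... + f(xₙ)]

x_0 = 1.7500, f(x_0) = 5.359375, coefficient = 1
x_1 = 2.2500, f(x_1) = 11.390625, coefficient = 2
x_2 = 2.7500, f(x_2) = 20.796875, coefficient = 2
x_3 = 3.2500, f(x_3) = 34.328125, coefficient = 2
x_4 = 3.7500, f(x_4) = 52.734375, coefficient = 2
x_5 = 4.2500, f(x_5) = 76.765625, coefficient = 2
x_6 = 4.7500, f(x_6) = 107.171875, coefficient = 1

I ≈ (0.500000/2) × 504.562500 = 126.140625
Exact value: 124.921875
Error: 1.218750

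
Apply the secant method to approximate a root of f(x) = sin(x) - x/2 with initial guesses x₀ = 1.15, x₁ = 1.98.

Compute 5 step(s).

f(x) = sin(x) - x/2
x₀ = 1.15, x₁ = 1.98

Secant formula: x_{n+1} = x_n - f(x_n)(x_n - x_{n-1})/(f(x_n) - f(x_{n-1}))

Iteration 1:
  f(1.150000) = 0.337764
  f(1.980000) = -0.072562
  x_2 = 1.980000 - (-0.072562)×(1.980000 - 1.150000)/(-0.072562 - 0.337764)
       = 1.833223
Iteration 2:
  f(1.980000) = -0.072562
  f(1.833223) = 0.049152
  x_3 = 1.833223 - 0.049152×(1.833223 - 1.980000)/(0.049152 - (-0.072562))
       = 1.892496
Iteration 3:
  f(1.833223) = 0.049152
  f(1.892496) = 0.002451
  x_4 = 1.892496 - 0.002451×(1.892496 - 1.833223)/(0.002451 - 0.049152)
       = 1.895607
Iteration 4:
  f(1.892496) = 0.002451
  f(1.895607) = -0.000093
  x_5 = 1.895607 - (-0.000093)×(1.895607 - 1.892496)/(-0.000093 - 0.002451)
       = 1.895494
Iteration 5:
  f(1.895607) = -0.000093
  f(1.895494) = 0.000000
  x_6 = 1.895494 - 0.000000×(1.895494 - 1.895607)/(0.000000 - (-0.000093))
       = 1.895494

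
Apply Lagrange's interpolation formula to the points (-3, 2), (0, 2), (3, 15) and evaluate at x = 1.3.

Lagrange interpolation formula:
P(x) = Σ yᵢ × Lᵢ(x)
where Lᵢ(x) = Π_{j≠i} (x - xⱼ)/(xᵢ - xⱼ)

L_0(1.3) = (1.3 - 0)/(-3 - 0) × (1.3 - 3)/(-3 - 3) = -0.122778
L_1(1.3) = (1.3 - (-3))/(0 - (-3)) × (1.3 - 3)/(0 - 3) = 0.812222
L_2(1.3) = (1.3 - (-3))/(3 - (-3)) × (1.3 - 0)/(3 - 0) = 0.310556

P(1.3) = 2×L_0(1.3) + 2×L_1(1.3) + 15×L_2(1.3)
P(1.3) = 6.037222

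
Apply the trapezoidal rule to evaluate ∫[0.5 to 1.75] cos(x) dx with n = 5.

f(x) = cos(x)
a = 0.5, b = 1.75, n = 5
h = (b - a)/n = 0.250000

Trapezoidal rule: (h/2)[f(x₀) + 2f(x₁) + 2f(x₂) + ... + f(xₙ)]

x_0 = 0.5000, f(x_0) = 0.877583, coefficient = 1
x_1 = 0.7500, f(x_1) = 0.731689, coefficient = 2
x_2 = 1.0000, f(x_2) = 0.540302, coefficient = 2
x_3 = 1.2500, f(x_3) = 0.315322, coefficient = 2
x_4 = 1.5000, f(x_4) = 0.070737, coefficient = 2
x_5 = 1.7500, f(x_5) = -0.178246, coefficient = 1

I ≈ (0.250000/2) × 4.015438 = 0.501930
Exact value: 0.504560
Error: 0.002631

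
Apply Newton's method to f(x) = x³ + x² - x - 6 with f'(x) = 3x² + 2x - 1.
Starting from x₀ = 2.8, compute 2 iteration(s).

f(x) = x³ + x² - x - 6
f'(x) = 3x² + 2x - 1
x₀ = 2.8

Newton-Raphson formula: x_{n+1} = x_n - f(x_n)/f'(x_n)

Iteration 1:
  f(2.800000) = 20.992000
  f'(2.800000) = 28.120000
  x_1 = 2.800000 - 20.992000/28.120000 = 2.053485
Iteration 2:
  f(2.053485) = 4.822454
  f'(2.053485) = 15.757373
  x_2 = 2.053485 - 4.822454/15.757373 = 1.747441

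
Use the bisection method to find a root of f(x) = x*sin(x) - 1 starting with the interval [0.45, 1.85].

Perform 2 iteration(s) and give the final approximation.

f(x) = x*sin(x) - 1
Initial interval: [0.45, 1.85]

Iteration 1:
  c_1 = (0.450000 + 1.850000)/2 = 1.150000
  f(c_1) = f(1.150000) = 0.049679
  f(a) × f(c) < 0, new interval: [0.450000, 1.150000]
Iteration 2:
  c_2 = (0.450000 + 1.150000)/2 = 0.800000
  f(c_2) = f(0.800000) = -0.426115
  f(a) × f(c) ≥ 0, new interval: [0.800000, 1.150000]

After 2 iteration(s), the approximation is c_2 = 0.800000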